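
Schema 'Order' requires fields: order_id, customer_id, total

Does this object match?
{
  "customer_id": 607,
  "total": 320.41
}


Checking required fields...
Missing: order_id
Invalid - missing required field 'order_id'


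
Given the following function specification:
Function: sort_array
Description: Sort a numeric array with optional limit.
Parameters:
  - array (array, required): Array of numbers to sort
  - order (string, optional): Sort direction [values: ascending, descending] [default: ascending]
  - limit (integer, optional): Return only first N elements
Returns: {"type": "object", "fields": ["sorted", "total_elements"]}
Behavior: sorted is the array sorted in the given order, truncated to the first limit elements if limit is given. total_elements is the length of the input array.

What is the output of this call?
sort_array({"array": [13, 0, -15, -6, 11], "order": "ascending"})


sorted ascending: [-15, -6, 0, 11, 13]
total_elements = len(input) = 5
Output:
{"sorted": [-15, -6, 0, 11, 13], "total_elements": 5}


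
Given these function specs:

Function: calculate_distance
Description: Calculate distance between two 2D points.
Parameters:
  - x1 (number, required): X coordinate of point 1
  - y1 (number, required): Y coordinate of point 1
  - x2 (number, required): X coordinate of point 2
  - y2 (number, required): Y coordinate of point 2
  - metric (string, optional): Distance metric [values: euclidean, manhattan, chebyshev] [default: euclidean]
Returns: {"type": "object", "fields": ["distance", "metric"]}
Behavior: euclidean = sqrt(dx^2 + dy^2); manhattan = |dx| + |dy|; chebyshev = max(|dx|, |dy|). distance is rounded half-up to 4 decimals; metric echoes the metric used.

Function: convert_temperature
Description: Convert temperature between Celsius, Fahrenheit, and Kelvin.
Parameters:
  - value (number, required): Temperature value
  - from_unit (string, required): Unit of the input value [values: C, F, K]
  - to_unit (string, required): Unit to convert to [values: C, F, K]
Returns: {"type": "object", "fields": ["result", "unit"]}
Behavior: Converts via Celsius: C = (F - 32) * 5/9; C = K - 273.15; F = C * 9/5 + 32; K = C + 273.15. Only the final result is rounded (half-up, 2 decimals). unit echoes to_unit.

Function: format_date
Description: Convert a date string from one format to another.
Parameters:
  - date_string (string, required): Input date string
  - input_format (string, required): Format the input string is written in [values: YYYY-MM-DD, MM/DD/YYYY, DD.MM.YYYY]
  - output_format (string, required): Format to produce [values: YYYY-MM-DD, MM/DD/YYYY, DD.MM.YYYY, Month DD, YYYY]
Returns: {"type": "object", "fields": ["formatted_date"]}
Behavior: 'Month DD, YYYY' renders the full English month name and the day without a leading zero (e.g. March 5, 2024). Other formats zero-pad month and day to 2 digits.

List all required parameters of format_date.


Parameters of format_date and their required/optional flag:
  date_string: required
  input_format: required
  output_format: required
date_string, input_format, output_format


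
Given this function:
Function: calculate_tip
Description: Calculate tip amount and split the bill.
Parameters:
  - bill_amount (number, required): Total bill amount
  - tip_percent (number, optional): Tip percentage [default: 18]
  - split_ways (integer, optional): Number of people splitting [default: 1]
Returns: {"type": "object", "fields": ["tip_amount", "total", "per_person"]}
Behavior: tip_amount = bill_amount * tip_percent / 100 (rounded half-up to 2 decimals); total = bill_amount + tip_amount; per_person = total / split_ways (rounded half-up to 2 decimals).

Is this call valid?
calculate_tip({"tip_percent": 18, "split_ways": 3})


Checking required parameters...
Missing required parameter: bill_amount
Invalid - missing required parameter 'bill_amount'


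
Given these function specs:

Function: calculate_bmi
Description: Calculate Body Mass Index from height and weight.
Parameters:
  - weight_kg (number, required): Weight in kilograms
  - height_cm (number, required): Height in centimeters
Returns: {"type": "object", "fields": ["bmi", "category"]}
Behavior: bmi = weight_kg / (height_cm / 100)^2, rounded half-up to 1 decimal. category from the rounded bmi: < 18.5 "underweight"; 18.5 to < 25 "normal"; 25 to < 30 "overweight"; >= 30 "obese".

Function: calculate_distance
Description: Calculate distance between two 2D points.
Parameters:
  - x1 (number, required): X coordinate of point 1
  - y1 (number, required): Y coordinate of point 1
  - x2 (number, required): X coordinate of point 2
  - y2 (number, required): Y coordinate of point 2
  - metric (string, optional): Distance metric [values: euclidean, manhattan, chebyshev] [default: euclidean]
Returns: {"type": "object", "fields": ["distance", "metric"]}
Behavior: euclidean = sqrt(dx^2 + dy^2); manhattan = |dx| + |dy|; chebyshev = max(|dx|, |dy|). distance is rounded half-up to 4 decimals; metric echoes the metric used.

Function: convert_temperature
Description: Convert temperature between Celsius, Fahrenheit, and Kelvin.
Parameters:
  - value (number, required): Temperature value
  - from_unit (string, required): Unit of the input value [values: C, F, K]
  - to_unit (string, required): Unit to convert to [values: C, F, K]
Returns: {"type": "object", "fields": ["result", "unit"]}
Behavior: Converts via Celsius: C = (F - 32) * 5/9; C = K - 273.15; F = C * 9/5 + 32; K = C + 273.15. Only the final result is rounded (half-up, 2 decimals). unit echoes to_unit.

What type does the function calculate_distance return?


The calculate_distance spec declares Returns: {"type": "object", "fields": ["distance", "metric"]}
Type:
object


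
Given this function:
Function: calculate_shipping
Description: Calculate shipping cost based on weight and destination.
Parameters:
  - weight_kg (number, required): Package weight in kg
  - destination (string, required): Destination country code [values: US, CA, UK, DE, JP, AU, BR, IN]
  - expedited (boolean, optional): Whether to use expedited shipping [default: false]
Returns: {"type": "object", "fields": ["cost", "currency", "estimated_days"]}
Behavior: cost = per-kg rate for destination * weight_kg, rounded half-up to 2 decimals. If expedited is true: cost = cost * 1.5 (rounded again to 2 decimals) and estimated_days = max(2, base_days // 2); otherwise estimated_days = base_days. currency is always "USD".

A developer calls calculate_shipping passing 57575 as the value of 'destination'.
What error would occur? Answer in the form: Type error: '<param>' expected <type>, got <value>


Spec: 'destination' is declared as string; 57575 is an integer.
Type error: 'destination' expected string, got 57575


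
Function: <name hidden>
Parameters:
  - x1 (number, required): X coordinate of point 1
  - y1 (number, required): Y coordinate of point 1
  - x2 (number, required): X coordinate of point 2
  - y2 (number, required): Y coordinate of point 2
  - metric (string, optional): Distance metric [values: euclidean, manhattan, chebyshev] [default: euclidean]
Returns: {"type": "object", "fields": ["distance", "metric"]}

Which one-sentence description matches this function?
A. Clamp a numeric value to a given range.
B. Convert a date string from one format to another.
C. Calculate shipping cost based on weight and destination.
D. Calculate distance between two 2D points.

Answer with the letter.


Parameters x1, y1, x2, y2, metric and return ["distance", "metric"] fit: Calculate distance between two 2D points.
D


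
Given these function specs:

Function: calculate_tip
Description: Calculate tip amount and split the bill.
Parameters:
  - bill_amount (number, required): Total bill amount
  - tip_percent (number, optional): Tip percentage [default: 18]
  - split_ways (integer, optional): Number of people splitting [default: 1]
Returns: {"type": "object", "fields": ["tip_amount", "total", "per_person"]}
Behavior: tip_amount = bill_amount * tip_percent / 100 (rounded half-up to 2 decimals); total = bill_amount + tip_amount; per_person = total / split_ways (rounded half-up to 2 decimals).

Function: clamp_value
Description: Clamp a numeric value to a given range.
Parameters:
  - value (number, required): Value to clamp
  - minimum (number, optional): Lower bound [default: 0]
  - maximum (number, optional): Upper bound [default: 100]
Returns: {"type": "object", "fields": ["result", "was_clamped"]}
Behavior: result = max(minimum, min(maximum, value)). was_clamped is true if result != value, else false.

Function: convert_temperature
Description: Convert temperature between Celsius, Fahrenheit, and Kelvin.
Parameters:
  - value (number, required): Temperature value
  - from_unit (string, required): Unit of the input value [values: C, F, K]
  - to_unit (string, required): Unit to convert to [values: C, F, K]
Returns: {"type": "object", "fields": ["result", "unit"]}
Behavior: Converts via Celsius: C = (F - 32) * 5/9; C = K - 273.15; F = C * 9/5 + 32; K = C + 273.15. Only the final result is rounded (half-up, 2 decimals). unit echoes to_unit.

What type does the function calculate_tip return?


The calculate_tip spec declares Returns: {"type": "object", "fields": ["tip_amount", "total", "per_person"]}
Type:
object


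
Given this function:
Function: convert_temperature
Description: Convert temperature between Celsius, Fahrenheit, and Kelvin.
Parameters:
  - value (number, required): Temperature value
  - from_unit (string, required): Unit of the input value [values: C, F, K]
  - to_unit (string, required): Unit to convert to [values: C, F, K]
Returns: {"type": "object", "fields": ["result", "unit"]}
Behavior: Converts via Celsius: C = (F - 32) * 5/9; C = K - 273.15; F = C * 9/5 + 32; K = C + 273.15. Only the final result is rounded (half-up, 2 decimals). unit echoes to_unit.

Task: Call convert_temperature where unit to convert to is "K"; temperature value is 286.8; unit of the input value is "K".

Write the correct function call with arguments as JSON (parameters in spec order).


Mapping each described value to its parameter name:
  'Unit to convert to' -> to_unit = "K"
  'Temperature value' -> value = 286.8
  'Unit of the input value' -> from_unit = "K"
convert_temperature({"value": 286.8, "from_unit": "K", "to_unit": "K"})


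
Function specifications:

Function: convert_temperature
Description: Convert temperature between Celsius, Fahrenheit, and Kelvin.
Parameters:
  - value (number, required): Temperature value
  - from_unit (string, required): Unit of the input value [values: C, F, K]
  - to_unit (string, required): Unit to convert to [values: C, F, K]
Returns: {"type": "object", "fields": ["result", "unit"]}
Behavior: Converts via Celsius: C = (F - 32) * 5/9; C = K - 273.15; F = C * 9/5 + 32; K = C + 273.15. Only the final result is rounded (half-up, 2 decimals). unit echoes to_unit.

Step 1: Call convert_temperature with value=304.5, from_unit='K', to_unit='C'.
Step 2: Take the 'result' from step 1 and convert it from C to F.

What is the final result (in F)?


Step 1: convert_temperature(value=304.5, from_unit=K, to_unit=C)
  To C: 304.5 - 273.15 = 31.35
  Target is C: 31.35
  Round to 2 decimals: 31.35
  -> result = 31.35 C
Step 2: convert_temperature(value=31.35, from_unit=C, to_unit=F)
  Input already in C: 31.35
  To F: 31.35 * 9/5 + 32 = 88.43
  Round to 2 decimals: 88.43
  -> result = 88.43 F
88.43 F


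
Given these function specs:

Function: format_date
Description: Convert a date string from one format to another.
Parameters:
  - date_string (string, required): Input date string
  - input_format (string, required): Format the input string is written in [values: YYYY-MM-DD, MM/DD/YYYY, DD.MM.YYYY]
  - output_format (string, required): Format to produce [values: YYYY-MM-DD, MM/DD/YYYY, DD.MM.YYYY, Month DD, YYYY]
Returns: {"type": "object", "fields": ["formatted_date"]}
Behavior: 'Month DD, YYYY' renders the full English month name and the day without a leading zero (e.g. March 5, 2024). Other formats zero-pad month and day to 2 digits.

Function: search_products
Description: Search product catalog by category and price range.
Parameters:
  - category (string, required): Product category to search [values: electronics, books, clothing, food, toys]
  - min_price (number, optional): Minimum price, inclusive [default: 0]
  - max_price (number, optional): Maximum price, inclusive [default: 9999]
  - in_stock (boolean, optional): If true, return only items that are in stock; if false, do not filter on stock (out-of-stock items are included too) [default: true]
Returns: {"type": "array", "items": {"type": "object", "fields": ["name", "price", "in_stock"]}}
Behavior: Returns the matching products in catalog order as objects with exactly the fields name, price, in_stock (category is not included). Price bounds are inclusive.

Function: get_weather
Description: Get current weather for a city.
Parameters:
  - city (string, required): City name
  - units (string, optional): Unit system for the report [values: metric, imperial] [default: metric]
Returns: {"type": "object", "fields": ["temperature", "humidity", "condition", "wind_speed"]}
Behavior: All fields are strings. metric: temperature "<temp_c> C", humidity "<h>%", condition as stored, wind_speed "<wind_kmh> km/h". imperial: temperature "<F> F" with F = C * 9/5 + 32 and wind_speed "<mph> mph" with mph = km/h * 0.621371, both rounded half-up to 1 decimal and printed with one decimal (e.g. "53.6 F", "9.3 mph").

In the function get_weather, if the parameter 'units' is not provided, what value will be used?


The get_weather spec declares:
  - units (string, optional): Unit system for the report [values: metric, imperial] [default: metric]
Default:
metric


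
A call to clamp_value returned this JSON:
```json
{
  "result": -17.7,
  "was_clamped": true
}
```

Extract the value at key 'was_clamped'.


true


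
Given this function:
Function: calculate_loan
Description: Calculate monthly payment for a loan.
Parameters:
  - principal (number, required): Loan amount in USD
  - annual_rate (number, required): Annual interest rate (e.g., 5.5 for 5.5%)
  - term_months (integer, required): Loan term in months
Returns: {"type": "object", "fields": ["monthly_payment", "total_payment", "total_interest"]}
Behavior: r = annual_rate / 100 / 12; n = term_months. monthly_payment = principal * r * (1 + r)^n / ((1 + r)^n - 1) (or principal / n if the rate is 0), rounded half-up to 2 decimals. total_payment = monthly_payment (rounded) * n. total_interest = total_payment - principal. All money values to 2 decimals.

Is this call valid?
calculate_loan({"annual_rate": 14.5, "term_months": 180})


Checking required parameters...
Missing required parameter: principal
Invalid - missing required parameter 'principal'


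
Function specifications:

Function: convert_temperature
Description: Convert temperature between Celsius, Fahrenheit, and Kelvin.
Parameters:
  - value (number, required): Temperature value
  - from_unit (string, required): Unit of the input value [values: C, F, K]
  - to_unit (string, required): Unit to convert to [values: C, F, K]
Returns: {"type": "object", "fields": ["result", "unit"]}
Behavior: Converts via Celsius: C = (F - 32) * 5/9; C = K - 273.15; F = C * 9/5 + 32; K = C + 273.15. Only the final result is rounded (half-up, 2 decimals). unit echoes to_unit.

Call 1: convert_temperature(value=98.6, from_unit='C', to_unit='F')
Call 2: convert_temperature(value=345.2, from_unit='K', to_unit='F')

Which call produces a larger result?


Call 1:
  Input already in C: 98.6
  To F: 98.6 * 9/5 + 32 = 209.48
  Round to 2 decimals: 209.48
  -> 209.48 F
Call 2:
  To C: 345.2 - 273.15 = 72.05
  To F: 72.05 * 9/5 + 32 = 161.69
  Round to 2 decimals: 161.69
  -> 161.69 F
Call 1 (209.48 F)


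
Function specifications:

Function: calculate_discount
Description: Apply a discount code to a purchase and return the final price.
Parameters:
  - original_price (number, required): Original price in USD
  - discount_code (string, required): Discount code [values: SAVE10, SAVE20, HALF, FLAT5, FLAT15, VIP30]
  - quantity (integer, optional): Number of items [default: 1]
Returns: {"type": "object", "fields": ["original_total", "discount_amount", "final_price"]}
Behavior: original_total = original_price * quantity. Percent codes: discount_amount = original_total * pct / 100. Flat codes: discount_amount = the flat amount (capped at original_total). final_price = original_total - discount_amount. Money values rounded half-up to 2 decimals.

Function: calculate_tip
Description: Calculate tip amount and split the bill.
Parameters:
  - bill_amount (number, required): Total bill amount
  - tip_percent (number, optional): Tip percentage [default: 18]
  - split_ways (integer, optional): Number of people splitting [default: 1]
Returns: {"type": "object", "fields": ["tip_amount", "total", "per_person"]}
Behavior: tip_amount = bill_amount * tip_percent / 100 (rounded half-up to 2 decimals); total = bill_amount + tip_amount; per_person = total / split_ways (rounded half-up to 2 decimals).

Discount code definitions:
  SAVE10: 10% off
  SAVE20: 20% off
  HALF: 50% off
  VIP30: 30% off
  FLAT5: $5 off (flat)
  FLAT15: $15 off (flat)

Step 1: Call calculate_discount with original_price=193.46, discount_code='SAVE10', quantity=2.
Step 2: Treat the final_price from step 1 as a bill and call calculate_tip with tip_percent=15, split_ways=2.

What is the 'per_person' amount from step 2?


Step 1: calculate_discount(original_price=193.46, discount_code=SAVE10, quantity=2)
  original_total = 193.46 * 2 = 386.92
  SAVE10 = 10% off: discount_amount = 386.92 * 10/100 = 38.692 -> 38.69
  final_price = 386.92 - 38.69 = 348.23
  -> final_price = 348.23
Step 2: calculate_tip(bill_amount=348.23, tip_percent=15, split_ways=2)
  tip_amount = 348.23 * 15/100 = 52.2345 -> 52.23
  total = 348.23 + 52.23 = 400.46
  per_person = 400.46 / 2 = 200.23 -> 200.23
  -> per_person = 200.23
$200.23


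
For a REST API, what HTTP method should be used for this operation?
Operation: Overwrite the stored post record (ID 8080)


GET = read, POST = create, PUT = update/replace, DELETE = remove
This operation is an update/replace.
PUT


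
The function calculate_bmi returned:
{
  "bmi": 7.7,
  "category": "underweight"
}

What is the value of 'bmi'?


7.7


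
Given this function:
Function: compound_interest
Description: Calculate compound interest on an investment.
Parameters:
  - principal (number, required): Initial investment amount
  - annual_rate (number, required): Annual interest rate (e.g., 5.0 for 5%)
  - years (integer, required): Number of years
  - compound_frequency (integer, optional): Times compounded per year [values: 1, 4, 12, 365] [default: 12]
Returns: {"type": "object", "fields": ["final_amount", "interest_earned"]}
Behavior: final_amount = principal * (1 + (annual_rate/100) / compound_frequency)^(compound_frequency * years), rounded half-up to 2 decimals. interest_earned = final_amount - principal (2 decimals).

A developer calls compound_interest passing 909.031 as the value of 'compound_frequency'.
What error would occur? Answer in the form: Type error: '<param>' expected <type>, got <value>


Spec: 'compound_frequency' is declared as integer; 909.031 is a non-integer number.
Type error: 'compound_frequency' expected integer, got 909.031


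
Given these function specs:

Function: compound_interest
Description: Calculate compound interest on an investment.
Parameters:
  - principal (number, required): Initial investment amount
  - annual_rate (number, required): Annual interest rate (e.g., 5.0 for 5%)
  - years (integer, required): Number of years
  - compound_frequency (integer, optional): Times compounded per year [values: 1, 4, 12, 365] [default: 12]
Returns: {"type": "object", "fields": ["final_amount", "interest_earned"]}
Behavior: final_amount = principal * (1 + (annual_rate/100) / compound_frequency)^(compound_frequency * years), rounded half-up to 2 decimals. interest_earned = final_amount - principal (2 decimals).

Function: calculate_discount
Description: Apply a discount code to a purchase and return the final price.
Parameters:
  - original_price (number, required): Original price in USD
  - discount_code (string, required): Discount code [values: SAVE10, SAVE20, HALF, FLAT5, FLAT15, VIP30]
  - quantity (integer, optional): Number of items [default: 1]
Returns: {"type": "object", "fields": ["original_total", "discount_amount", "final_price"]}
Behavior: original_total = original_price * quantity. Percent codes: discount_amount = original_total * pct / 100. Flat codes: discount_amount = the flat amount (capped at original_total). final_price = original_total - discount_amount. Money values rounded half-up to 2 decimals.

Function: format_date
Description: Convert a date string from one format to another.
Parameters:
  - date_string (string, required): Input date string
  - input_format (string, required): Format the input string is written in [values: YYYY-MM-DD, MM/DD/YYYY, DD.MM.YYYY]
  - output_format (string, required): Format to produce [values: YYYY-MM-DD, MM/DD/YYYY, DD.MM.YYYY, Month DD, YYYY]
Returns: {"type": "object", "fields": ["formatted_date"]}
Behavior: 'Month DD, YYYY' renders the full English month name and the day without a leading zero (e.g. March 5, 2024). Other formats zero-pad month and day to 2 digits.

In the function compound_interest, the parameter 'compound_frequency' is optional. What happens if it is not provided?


The compound_interest spec declares:
  - compound_frequency (integer, optional): Times compounded per year [values: 1, 4, 12, 365] [default: 12]
It defaults to 12


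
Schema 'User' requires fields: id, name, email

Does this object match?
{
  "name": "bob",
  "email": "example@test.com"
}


Checking required fields...
Missing: id
Invalid - missing required field 'id'


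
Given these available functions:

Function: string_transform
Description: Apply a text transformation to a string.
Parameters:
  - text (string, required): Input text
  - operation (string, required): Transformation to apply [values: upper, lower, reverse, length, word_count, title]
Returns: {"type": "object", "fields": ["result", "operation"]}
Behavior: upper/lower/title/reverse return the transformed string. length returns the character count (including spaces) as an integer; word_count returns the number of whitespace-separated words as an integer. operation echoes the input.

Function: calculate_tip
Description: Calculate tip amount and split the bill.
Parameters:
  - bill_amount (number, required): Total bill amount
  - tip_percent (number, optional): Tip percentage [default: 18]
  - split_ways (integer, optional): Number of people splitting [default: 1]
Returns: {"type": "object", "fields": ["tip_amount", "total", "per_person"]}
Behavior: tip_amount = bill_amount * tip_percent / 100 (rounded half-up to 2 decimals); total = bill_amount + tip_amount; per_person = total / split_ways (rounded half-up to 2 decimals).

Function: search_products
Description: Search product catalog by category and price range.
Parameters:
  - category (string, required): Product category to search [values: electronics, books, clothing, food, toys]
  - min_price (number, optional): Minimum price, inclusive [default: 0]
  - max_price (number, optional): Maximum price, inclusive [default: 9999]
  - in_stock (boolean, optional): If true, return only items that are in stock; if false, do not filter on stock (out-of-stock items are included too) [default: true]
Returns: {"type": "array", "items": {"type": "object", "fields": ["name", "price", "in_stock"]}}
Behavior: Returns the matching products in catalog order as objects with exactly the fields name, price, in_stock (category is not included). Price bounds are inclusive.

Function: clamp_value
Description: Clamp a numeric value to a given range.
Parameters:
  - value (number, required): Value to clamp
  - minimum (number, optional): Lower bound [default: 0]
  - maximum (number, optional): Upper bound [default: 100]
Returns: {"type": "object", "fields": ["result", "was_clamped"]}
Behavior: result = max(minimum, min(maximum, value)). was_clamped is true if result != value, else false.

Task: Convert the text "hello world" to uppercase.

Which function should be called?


The task needs a function whose description is: Apply a text transformation to a string.
string_transform


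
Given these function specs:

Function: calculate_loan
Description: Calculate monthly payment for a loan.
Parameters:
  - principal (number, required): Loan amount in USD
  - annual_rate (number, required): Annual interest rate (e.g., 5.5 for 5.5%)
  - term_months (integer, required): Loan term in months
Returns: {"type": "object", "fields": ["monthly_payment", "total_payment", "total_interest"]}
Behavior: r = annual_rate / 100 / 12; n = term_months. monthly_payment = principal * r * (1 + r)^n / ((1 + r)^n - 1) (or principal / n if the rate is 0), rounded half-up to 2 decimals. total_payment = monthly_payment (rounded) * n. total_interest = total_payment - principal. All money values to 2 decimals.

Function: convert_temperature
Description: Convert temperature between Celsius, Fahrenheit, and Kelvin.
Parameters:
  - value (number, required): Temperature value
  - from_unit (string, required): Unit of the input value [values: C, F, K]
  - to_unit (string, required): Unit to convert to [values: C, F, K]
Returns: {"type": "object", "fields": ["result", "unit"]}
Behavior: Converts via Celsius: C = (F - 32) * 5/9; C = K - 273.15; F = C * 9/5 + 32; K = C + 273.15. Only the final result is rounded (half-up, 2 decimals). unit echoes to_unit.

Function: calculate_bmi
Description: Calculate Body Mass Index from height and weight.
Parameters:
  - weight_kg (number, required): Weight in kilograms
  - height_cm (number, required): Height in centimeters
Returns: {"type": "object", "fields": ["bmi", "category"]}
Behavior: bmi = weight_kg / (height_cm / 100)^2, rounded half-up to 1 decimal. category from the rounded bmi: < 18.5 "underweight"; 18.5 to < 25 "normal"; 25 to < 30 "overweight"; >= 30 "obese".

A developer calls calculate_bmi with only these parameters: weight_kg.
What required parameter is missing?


Required parameters: weight_kg, height_cm
Provided: weight_kg
Missing: height_cm
height_cm


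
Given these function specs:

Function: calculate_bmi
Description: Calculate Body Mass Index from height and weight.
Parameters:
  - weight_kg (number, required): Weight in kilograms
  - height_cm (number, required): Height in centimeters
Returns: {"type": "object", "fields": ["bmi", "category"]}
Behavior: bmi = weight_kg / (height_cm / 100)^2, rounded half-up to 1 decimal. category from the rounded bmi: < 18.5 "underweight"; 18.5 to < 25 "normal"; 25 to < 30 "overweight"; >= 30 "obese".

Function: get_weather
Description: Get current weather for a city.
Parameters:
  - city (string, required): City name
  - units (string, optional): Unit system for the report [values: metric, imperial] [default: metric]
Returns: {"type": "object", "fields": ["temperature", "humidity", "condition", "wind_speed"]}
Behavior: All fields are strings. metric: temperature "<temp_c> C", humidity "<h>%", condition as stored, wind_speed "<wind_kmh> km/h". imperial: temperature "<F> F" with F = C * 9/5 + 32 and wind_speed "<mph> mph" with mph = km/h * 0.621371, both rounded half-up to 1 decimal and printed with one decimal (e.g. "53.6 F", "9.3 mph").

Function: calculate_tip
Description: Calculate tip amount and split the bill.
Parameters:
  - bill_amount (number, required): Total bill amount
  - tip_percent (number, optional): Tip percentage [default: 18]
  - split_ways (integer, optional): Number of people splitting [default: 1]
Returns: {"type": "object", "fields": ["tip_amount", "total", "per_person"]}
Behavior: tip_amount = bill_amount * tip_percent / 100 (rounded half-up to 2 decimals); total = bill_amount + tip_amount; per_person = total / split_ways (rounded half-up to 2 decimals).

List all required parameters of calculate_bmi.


Parameters of calculate_bmi and their required/optional flag:
  weight_kg: required
  height_cm: required
height_cm, weight_kg


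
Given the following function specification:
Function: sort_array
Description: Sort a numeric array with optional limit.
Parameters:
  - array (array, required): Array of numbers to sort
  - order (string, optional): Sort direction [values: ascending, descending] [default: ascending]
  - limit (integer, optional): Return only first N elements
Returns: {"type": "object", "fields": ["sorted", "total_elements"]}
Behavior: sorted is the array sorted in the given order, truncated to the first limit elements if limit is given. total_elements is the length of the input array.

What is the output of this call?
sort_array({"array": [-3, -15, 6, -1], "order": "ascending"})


sorted ascending: [-15, -3, -1, 6]
total_elements = len(input) = 4
Output:
{"sorted": [-15, -3, -1, 6], "total_elements": 4}


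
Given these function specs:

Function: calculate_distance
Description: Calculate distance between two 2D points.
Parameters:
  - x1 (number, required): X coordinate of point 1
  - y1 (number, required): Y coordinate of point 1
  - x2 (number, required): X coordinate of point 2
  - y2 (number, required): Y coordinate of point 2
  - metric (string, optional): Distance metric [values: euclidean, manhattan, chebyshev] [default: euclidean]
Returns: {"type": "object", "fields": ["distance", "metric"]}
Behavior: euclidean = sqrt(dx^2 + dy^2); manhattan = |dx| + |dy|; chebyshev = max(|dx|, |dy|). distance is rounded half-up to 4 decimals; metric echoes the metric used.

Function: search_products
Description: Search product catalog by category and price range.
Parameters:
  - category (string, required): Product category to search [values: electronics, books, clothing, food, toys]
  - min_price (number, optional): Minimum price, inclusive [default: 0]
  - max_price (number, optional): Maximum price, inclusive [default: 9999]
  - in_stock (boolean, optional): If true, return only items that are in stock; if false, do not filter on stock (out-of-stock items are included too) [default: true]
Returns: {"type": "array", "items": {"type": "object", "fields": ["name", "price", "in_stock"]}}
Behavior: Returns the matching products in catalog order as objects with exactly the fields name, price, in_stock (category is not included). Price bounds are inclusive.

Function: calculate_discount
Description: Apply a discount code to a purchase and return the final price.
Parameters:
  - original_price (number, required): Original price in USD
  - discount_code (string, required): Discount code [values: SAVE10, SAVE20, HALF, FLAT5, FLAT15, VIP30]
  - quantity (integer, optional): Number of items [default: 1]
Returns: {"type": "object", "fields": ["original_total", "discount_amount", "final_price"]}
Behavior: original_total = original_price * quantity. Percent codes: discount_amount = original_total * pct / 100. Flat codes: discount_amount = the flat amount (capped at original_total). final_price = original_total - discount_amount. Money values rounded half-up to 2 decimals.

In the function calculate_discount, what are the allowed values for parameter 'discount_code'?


The calculate_discount spec declares:
  - discount_code (string, required): Discount code [values: SAVE10, SAVE20, HALF, FLAT5, FLAT15, VIP30]
Allowed values:
SAVE10, SAVE20, HALF, FLAT5, FLAT15, VIP30


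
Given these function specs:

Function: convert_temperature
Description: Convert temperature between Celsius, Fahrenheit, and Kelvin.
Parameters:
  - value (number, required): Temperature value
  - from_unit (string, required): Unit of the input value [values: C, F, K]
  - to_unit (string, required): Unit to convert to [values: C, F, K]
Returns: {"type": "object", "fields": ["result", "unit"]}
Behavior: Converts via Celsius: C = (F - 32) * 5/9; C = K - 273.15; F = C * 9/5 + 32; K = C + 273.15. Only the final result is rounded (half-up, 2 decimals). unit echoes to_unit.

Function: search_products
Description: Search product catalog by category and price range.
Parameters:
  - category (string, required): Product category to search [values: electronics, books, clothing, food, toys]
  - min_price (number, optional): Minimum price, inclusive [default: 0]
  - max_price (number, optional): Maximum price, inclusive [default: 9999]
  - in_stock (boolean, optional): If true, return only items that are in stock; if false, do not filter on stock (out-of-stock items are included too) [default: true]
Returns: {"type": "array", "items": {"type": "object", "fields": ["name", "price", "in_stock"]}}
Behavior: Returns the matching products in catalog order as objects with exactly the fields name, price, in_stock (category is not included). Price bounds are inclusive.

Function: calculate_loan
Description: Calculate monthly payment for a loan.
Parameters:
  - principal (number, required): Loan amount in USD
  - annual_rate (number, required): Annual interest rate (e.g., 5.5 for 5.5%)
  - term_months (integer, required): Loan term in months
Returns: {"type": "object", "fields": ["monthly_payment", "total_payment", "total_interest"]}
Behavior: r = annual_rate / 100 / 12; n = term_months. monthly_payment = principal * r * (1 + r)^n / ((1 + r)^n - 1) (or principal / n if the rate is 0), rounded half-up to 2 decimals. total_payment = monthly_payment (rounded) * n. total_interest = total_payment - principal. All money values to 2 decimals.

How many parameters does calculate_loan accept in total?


Parameters of calculate_loan: principal (required), annual_rate (required), term_months (required)
Total:
3


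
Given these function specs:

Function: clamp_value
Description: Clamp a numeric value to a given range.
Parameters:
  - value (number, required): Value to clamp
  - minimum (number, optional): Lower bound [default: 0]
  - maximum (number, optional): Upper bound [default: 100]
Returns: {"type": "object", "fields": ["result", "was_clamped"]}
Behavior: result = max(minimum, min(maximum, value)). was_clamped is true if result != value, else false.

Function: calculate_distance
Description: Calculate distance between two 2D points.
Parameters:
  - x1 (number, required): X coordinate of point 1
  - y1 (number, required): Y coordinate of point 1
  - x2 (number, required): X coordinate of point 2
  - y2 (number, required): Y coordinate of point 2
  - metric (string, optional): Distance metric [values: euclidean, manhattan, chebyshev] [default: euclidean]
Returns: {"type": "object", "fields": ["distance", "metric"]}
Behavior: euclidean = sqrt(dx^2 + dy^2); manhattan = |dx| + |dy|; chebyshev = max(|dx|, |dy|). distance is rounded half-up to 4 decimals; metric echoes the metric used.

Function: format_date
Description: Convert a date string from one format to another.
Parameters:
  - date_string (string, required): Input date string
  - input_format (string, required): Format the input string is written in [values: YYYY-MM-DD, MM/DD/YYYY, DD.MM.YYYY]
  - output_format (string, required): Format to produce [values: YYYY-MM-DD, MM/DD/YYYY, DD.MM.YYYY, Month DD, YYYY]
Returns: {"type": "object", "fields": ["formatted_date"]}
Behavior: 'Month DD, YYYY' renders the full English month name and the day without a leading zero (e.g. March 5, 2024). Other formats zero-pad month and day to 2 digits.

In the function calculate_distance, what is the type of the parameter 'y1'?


The calculate_distance spec declares:
  - y1 (number, required): Y coordinate of point 1
Type:
number


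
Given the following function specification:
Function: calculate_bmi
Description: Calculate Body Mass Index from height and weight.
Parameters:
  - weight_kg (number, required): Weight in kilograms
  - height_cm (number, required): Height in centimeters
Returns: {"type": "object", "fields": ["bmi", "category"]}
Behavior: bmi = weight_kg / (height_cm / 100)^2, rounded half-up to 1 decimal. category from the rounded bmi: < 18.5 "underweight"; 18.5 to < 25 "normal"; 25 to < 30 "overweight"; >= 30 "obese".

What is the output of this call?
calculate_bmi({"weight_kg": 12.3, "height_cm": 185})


height_m = 185 / 100 = 1.85
bmi = 12.3 / 1.85^2 = 12.3 / 3.4225 = 3.593864 -> 3.6
3.6 < 18.5 -> underweight
Output:
{"bmi": 3.6, "category": "underweight"}


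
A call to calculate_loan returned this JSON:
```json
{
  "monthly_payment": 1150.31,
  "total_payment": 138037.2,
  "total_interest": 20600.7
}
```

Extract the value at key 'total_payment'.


138037.2


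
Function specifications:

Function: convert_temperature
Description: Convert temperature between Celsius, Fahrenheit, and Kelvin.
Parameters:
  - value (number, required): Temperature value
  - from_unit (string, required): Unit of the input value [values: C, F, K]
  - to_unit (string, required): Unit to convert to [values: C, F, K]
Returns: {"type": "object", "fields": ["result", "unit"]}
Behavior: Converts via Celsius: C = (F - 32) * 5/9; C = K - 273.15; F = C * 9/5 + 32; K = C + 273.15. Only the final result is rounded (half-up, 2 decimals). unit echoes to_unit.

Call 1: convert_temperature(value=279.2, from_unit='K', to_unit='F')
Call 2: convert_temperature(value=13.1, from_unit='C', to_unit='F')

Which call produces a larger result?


Call 1:
  To C: 279.2 - 273.15 = 6.05
  To F: 6.05 * 9/5 + 32 = 42.89
  Round to 2 decimals: 42.89
  -> 42.89 F
Call 2:
  Input already in C: 13.1
  To F: 13.1 * 9/5 + 32 = 55.58
  Round to 2 decimals: 55.58
  -> 55.58 F
Call 2 (55.58 F)


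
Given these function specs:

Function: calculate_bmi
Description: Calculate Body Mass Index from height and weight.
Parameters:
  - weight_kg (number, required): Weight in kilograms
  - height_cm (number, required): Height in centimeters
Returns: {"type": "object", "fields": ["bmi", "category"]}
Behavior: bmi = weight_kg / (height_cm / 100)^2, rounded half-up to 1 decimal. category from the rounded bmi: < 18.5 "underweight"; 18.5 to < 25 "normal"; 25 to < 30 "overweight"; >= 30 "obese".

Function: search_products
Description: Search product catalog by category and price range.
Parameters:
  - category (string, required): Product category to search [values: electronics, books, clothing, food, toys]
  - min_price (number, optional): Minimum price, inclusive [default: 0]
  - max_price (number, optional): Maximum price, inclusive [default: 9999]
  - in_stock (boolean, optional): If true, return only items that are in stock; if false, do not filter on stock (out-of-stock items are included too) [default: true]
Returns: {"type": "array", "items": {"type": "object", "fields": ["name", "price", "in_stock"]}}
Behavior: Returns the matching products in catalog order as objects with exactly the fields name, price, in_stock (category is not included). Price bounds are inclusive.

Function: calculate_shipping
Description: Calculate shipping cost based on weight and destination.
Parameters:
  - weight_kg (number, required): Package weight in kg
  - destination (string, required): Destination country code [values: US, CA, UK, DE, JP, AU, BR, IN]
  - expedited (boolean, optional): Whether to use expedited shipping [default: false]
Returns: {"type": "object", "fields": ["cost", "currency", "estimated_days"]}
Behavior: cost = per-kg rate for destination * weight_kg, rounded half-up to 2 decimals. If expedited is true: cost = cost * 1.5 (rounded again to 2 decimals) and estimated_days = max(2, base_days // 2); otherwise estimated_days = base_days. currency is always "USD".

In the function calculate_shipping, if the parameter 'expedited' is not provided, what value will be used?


The calculate_shipping spec declares:
  - expedited (boolean, optional): Whether to use expedited shipping [default: false]
Default:
false


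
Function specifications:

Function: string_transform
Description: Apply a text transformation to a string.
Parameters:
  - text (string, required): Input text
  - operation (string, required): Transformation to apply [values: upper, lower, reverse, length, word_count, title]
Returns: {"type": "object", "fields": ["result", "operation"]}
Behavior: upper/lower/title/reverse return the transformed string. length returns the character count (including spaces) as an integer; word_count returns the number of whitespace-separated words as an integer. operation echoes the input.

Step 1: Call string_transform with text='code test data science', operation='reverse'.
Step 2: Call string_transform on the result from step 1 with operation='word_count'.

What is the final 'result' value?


Step 1: string_transform(text='code test data science', operation='reverse')
  -> result = 'ecneics atad tset edoc'
Step 2: string_transform(text='ecneics atad tset edoc', operation='word_count')
  words: ecneics, atad, tset, edoc -> 4
  -> result = 4
4
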